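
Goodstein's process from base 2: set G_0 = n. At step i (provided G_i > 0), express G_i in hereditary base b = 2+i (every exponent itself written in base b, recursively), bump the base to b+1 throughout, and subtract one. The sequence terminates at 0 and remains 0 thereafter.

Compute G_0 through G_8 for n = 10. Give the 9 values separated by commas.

10, 83, 1025, 15625, 279935, 4215754, 84073323, 1937434592, 50000555551

step 0: 10 = 2^(2 + 1) + 2; sub 3 for 2: 3^(3 + 1) + 3; = 84; G_1 = 84−1 = 83
step 1: 83 = 3^(3 + 1) + 2; sub 4 for 3: 4^(4 + 1) + 2; = 1026; G_2 = 1026−1 = 1025
step 2: 1025 = 4^(4 + 1) + 1; sub 5 for 4: 5^(5 + 1) + 1; = 15626; G_3 = 15626−1 = 15625
step 3: 15625 = 5^(5 + 1); sub 6 for 5: 6^(6 + 1); = 279936; G_4 = 279936−1 = 279935
step 4: 279935 = 5·6^6 + 5·6^5 + 5·6^4 + 5·6^3 + 5·6^2 + 5·6 + 5; sub 7 for 6: 5·7^7 + 5·7^5 + 5·7^4 + 5·7^3 + 5·7^2 + 5·7 + 5; = 4215755; G_5 = 4215755−1 = 4215754
step 5: 4215754 = 5·7^7 + 5·7^5 + 5·7^4 + 5·7^3 + 5·7^2 + 5·7 + 4; sub 8 for 7: 5·8^8 + 5·8^5 + 5·8^4 + 5·8^3 + 5·8^2 + 5·8 + 4; = 84073324; G_6 = 84073324−1 = 84073323
step 6: 84073323 = 5·8^8 + 5·8^5 + 5·8^4 + 5·8^3 + 5·8^2 + 5·8 + 3; sub 9 for 8: 5·9^9 + 5·9^5 + 5·9^4 + 5·9^3 + 5·9^2 + 5·9 + 3; = 1937434593; G_7 = 1937434593−1 = 1937434592
step 7: 1937434592 = 5·9^9 + 5·9^5 + 5·9^4 + 5·9^3 + 5·9^2 + 5·9 + 2; sub 10 for 9: 5·10^10 + 5·10^5 + 5·10^4 + 5·10^3 + 5·10^2 + 5·10 + 2; = 50000555552; G_8 = 50000555552−1 = 50000555551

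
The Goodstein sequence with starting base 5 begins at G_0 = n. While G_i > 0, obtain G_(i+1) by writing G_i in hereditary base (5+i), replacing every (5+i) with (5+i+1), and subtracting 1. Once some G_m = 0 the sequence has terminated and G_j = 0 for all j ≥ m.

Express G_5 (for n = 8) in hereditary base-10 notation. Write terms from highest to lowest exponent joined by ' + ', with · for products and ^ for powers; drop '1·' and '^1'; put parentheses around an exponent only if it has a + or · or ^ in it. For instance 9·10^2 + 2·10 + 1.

7

8 —HB5→ 5 + 3 —bump→ 6 + 3 = 9 —(−1)→ 8
8 —HB6→ 6 + 2 —bump→ 7 + 2 = 9 —(−1)→ 8
8 —HB7→ 7 + 1 —bump→ 8 + 1 = 9 —(−1)→ 8
8 —HB8→ 8 —bump→ 9 = 9 —(−1)→ 8
8 —HB9→ 8 —bump→ 8 = 8 —(−1)→ 7
7 —HB10→ 7 —bump→ 7 = 7 —(−1)→ 6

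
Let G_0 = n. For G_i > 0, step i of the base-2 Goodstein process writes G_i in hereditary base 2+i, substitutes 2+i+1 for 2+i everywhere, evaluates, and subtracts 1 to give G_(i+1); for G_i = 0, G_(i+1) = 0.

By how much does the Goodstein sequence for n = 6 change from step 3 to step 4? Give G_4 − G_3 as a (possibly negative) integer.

G_0 = 6. HB_2(6) = 2^2 + 2. Bump = 30. G_1 = 29.
G_1 = 29. HB_3(29) = 3^3 + 2. Bump = 258. G_2 = 257.
G_2 = 257. HB_4(257) = 4^4 + 1. Bump = 3126. G_3 = 3125.
G_3 = 3125. HB_5(3125) = 5^5. Bump = 46656. G_4 = 46655.

43530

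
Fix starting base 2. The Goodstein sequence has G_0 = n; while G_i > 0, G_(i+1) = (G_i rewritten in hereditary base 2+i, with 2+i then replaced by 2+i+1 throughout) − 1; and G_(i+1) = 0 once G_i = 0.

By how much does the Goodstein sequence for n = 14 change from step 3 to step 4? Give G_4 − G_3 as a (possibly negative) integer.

307841

G_0 = 14. HB_2(14) = 2^(2 + 1) + 2^2 + 2. Bump = 111. G_1 = 110.
G_1 = 110. HB_3(110) = 3^(3 + 1) + 3^3 + 2. Bump = 1282. G_2 = 1281.
G_2 = 1281. HB_4(1281) = 4^(4 + 1) + 4^4 + 1. Bump = 18751. G_3 = 18750.
G_3 = 18750. HB_5(18750) = 5^(5 + 1) + 5^5. Bump = 326592. G_4 = 326591.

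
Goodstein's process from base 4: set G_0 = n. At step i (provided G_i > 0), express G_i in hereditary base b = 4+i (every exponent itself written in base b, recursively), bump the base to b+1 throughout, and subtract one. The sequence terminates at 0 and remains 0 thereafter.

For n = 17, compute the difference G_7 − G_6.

17 —HB4→ 4^2 + 1 —bump→ 5^2 + 1 = 26 —(−1)→ 25
25 —HB5→ 5^2 —bump→ 6^2 = 36 —(−1)→ 35
35 —HB6→ 5·6 + 5 —bump→ 5·7 + 5 = 40 —(−1)→ 39
39 —HB7→ 5·7 + 4 —bump→ 5·8 + 4 = 44 —(−1)→ 43
43 —HB8→ 5·8 + 3 —bump→ 5·9 + 3 = 48 —(−1)→ 47
47 —HB9→ 5·9 + 2 —bump→ 5·10 + 2 = 52 —(−1)→ 51
51 —HB10→ 5·10 + 1 —bump→ 5·11 + 1 = 56 —(−1)→ 55

4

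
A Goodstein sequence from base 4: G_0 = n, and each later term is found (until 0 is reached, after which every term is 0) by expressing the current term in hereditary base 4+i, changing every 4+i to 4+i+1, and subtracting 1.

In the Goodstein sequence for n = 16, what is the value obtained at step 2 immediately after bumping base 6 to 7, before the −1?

31

(0) 16|_4 = 4^2 ↦ 5^2|_5 = 25 ⇒ 24
(1) 24|_5 = 4·5 + 4 ↦ 4·6 + 4|_6 = 28 ⇒ 27
(2) 27|_6 = 4·6 + 3 ↦ 4·7 + 3|_7 = 31 ⇒ 30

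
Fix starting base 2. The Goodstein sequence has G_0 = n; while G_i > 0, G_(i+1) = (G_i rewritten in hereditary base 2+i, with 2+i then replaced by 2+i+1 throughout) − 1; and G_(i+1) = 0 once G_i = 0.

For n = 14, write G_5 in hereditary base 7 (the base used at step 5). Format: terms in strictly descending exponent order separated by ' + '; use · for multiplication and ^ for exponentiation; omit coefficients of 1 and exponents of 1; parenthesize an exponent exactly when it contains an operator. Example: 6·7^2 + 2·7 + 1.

14 —HB2→ 2^(2 + 1) + 2^2 + 2 —bump→ 3^(3 + 1) + 3^3 + 3 = 111 —(−1)→ 110
110 —HB3→ 3^(3 + 1) + 3^3 + 2 —bump→ 4^(4 + 1) + 4^4 + 2 = 1282 —(−1)→ 1281
1281 —HB4→ 4^(4 + 1) + 4^4 + 1 —bump→ 5^(5 + 1) + 5^5 + 1 = 18751 —(−1)→ 18750
18750 —HB5→ 5^(5 + 1) + 5^5 —bump→ 6^(6 + 1) + 6^6 = 326592 —(−1)→ 326591
326591 —HB6→ 6^(6 + 1) + 5·6^5 + 5·6^4 + 5·6^3 + 5·6^2 + 5·6 + 5 —bump→ 7^(7 + 1) + 5·7^5 + 5·7^4 + 5·7^3 + 5·7^2 + 5·7 + 5 = 5862841 —(−1)→ 5862840

7^(7 + 1) + 5·7^5 + 5·7^4 + 5·7^3 + 5·7^2 + 5·7 + 4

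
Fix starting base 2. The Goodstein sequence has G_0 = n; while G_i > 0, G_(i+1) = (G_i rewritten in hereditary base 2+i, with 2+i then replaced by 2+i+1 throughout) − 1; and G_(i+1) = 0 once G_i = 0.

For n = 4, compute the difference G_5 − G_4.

26

base 2: 4 = 2^2; at 3: 3^3 = 27; next = 26
base 3: 26 = 2·3^2 + 2·3 + 2; at 4: 2·4^2 + 2·4 + 2 = 42; next = 41
base 4: 41 = 2·4^2 + 2·4 + 1; at 5: 2·5^2 + 2·5 + 1 = 61; next = 60
base 5: 60 = 2·5^2 + 2·5; at 6: 2·6^2 + 2·6 = 84; next = 83
base 6: 83 = 2·6^2 + 6 + 5; at 7: 2·7^2 + 7 + 5 = 110; next = 109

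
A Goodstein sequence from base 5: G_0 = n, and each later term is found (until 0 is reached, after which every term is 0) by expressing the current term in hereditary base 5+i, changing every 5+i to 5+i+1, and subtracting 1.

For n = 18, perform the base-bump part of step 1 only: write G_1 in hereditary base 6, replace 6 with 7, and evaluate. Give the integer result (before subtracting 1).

G_0 = 18. HB_5(18) = 3·5 + 3. Bump = 21. G_1 = 20.
G_1 = 20. HB_6(20) = 3·6 + 2. Bump = 23. G_2 = 22.

23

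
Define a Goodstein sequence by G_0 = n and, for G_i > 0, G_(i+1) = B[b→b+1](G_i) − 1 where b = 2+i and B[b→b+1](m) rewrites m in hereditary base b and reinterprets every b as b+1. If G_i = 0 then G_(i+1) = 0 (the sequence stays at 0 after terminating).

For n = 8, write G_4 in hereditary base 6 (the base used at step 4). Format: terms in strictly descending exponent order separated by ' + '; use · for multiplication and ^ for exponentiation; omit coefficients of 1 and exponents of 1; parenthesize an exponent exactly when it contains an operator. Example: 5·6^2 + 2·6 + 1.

2·6^6 + 2·6^2 + 6 + 5

i=0: 8 = 2^(2 + 1) (b=2); 2→3: 3^(3 + 1) = 81; 81−1 = 80
i=1: 80 = 2·3^3 + 2·3^2 + 2·3 + 2 (b=3); 3→4: 2·4^4 + 2·4^2 + 2·4 + 2 = 554; 554−1 = 553
i=2: 553 = 2·4^4 + 2·4^2 + 2·4 + 1 (b=4); 4→5: 2·5^5 + 2·5^2 + 2·5 + 1 = 6311; 6311−1 = 6310
i=3: 6310 = 2·5^5 + 2·5^2 + 2·5 (b=5); 5→6: 2·6^6 + 2·6^2 + 2·6 = 93396; 93396−1 = 93395
i=4: 93395 = 2·6^6 + 2·6^2 + 6 + 5 (b=6); 6→7: 2·7^7 + 2·7^2 + 7 + 5 = 1647196; 1647196−1 = 1647195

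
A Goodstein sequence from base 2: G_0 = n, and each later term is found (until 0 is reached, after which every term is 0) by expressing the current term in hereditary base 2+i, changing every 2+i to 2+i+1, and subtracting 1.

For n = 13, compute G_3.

16092

G_0=13  [base 2] 2^(2 + 1) + 2^2 + 1  →[2↦3]→  3^(3 + 1) + 3^3 + 1 = 109  −1 ⇒ G_1=108
G_1=108  [base 3] 3^(3 + 1) + 3^3  →[3↦4]→  4^(4 + 1) + 4^4 = 1280  −1 ⇒ G_2=1279
G_2=1279  [base 4] 4^(4 + 1) + 3·4^3 + 3·4^2 + 3·4 + 3  →[4↦5]→  5^(5 + 1) + 3·5^3 + 3·5^2 + 3·5 + 3 = 16093  −1 ⇒ G_3=16092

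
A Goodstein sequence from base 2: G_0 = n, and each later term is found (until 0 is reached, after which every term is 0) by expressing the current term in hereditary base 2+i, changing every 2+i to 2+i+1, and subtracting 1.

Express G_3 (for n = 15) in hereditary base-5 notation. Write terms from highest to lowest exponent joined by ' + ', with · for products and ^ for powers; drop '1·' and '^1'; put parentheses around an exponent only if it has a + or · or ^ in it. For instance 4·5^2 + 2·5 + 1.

step 0: 15 = 2^(2 + 1) + 2^2 + 2 + 1; sub 3 for 2: 3^(3 + 1) + 3^3 + 3 + 1; = 112; G_1 = 112−1 = 111
step 1: 111 = 3^(3 + 1) + 3^3 + 3; sub 4 for 3: 4^(4 + 1) + 4^4 + 4; = 1284; G_2 = 1284−1 = 1283
step 2: 1283 = 4^(4 + 1) + 4^4 + 3; sub 5 for 4: 5^(5 + 1) + 5^5 + 3; = 18753; G_3 = 18753−1 = 18752

5^(5 + 1) + 5^5 + 2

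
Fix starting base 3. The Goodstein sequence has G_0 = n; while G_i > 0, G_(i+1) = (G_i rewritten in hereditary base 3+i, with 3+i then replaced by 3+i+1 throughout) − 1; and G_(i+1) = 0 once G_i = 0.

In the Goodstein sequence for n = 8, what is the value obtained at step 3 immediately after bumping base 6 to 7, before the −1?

12

base 3: 8 = 2·3 + 2; at 4: 2·4 + 2 = 10; next = 9
base 4: 9 = 2·4 + 1; at 5: 2·5 + 1 = 11; next = 10
base 5: 10 = 2·5; at 6: 2·6 = 12; next = 11
base 6: 11 = 6 + 5; at 7: 7 + 5 = 12; next = 11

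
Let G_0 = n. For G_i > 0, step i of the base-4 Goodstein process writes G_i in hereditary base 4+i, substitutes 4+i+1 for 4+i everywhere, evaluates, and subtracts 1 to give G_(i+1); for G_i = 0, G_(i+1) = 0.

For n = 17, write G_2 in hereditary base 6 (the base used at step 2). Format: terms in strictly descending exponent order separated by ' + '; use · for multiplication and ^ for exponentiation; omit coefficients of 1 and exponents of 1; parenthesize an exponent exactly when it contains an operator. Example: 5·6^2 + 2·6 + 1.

5·6 + 5

G_0 = 17. HB_4(17) = 4^2 + 1. Bump = 26. G_1 = 25.
G_1 = 25. HB_5(25) = 5^2. Bump = 36. G_2 = 35.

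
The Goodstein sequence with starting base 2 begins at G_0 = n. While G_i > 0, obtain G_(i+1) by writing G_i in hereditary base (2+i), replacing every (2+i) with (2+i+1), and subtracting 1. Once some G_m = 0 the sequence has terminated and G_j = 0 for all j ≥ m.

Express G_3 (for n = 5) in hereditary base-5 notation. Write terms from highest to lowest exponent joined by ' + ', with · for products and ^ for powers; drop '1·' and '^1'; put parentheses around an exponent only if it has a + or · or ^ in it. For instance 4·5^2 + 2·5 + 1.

3·5^3 + 3·5^2 + 3·5 + 2

G_0 = 5. HB_2(5) = 2^2 + 1. Bump = 28. G_1 = 27.
G_1 = 27. HB_3(27) = 3^3. Bump = 256. G_2 = 255.
G_2 = 255. HB_4(255) = 3·4^3 + 3·4^2 + 3·4 + 3. Bump = 468. G_3 = 467.
G_3 = 467. HB_5(467) = 3·5^3 + 3·5^2 + 3·5 + 2. Bump = 776. G_4 = 775.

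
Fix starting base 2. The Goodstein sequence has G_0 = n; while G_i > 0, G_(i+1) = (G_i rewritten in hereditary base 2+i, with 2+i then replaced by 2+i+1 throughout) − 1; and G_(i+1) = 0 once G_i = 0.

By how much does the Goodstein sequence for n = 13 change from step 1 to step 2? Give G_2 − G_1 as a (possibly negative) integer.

1171

base 2: 13 = 2^(2 + 1) + 2^2 + 1; at 3: 3^(3 + 1) + 3^3 + 1 = 109; next = 108
base 3: 108 = 3^(3 + 1) + 3^3; at 4: 4^(4 + 1) + 4^4 = 1280; next = 1279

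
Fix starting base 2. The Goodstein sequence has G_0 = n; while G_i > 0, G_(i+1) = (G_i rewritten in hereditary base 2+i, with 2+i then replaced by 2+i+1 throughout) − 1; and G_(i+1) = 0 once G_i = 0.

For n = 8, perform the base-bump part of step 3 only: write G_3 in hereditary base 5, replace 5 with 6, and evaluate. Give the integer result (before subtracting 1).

step 0: 8 = 2^(2 + 1); sub 3 for 2: 3^(3 + 1); = 81; G_1 = 81−1 = 80
step 1: 80 = 2·3^3 + 2·3^2 + 2·3 + 2; sub 4 for 3: 2·4^4 + 2·4^2 + 2·4 + 2; = 554; G_2 = 554−1 = 553
step 2: 553 = 2·4^4 + 2·4^2 + 2·4 + 1; sub 5 for 4: 2·5^5 + 2·5^2 + 2·5 + 1; = 6311; G_3 = 6311−1 = 6310
step 3: 6310 = 2·5^5 + 2·5^2 + 2·5; sub 6 for 5: 2·6^6 + 2·6^2 + 2·6; = 93396; G_4 = 93396−1 = 93395

93396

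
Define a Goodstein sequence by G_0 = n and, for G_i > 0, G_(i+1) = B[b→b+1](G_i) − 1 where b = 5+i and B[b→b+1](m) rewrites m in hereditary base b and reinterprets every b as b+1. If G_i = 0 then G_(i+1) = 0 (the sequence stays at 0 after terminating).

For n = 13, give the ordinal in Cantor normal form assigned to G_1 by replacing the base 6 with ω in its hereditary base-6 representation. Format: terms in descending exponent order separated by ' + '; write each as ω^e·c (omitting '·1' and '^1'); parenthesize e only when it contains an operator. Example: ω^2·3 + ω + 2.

G_0=13  [base 5] 2·5 + 3  →[5↦6]→  2·6 + 3 = 15  −1 ⇒ G_1=14
G_1=14  [base 6] 2·6 + 2  →[6↦7]→  2·7 + 2 = 16  −1 ⇒ G_2=15

ω·2 + 2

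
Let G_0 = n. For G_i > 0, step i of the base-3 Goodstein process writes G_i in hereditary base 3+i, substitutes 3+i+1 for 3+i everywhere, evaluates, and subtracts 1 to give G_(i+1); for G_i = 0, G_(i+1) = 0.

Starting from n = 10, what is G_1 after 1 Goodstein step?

16

G_0=10  [base 3] 3^2 + 1  →[3↦4]→  4^2 + 1 = 17  −1 ⇒ G_1=16
G_1=16  [base 4] 4^2  →[4↦5]→  5^2 = 25  −1 ⇒ G_2=24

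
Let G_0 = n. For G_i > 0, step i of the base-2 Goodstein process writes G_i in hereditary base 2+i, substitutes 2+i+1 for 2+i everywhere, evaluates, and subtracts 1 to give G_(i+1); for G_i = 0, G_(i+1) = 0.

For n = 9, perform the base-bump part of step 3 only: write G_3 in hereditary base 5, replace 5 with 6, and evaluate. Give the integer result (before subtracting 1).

base 2: 9 = 2^(2 + 1) + 1; at 3: 3^(3 + 1) + 1 = 82; next = 81
base 3: 81 = 3^(3 + 1); at 4: 4^(4 + 1) = 1024; next = 1023
base 4: 1023 = 3·4^4 + 3·4^3 + 3·4^2 + 3·4 + 3; at 5: 3·5^5 + 3·5^3 + 3·5^2 + 3·5 + 3 = 9843; next = 9842
base 5: 9842 = 3·5^5 + 3·5^3 + 3·5^2 + 3·5 + 2; at 6: 3·6^6 + 3·6^3 + 3·6^2 + 3·6 + 2 = 140744; next = 140743

140744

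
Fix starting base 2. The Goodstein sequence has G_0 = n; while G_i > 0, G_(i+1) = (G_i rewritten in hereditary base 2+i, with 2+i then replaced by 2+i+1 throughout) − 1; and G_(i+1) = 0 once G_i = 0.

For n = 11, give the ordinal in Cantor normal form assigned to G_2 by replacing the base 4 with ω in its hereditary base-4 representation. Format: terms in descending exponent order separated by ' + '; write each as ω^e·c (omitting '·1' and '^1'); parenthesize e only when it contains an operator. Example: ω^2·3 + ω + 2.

ω^(ω + 1) + 3

base 2: 11 = 2^(2 + 1) + 2 + 1; at 3: 3^(3 + 1) + 3 + 1 = 85; next = 84
base 3: 84 = 3^(3 + 1) + 3; at 4: 4^(4 + 1) + 4 = 1028; next = 1027
base 4: 1027 = 4^(4 + 1) + 3; at 5: 5^(5 + 1) + 3 = 15628; next = 15627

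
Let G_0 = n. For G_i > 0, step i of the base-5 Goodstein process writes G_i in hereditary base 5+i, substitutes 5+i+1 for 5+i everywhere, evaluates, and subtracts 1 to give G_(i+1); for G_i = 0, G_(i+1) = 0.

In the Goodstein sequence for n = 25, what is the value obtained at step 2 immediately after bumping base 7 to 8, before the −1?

G_0=25  [base 5] 5^2  →[5↦6]→  6^2 = 36  −1 ⇒ G_1=35
G_1=35  [base 6] 5·6 + 5  →[6↦7]→  5·7 + 5 = 40  −1 ⇒ G_2=39
G_2=39  [base 7] 5·7 + 4  →[7↦8]→  5·8 + 4 = 44  −1 ⇒ G_3=43

44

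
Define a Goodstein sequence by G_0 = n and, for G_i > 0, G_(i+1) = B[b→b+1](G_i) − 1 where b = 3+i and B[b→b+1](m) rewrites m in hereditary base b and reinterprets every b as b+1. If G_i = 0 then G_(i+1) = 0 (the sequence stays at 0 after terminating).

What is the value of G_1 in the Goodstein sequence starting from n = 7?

(0) 7|_3 = 2·3 + 1 ↦ 2·4 + 1|_4 = 9 ⇒ 8
(1) 8|_4 = 2·4 ↦ 2·5|_5 = 10 ⇒ 9

8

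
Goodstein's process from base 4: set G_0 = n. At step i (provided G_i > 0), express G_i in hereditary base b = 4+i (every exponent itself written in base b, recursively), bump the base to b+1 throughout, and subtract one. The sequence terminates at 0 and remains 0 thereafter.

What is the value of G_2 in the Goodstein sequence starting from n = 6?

6

(0) 6|_4 = 4 + 2 ↦ 5 + 2|_5 = 7 ⇒ 6
(1) 6|_5 = 5 + 1 ↦ 6 + 1|_6 = 7 ⇒ 6
(2) 6|_6 = 6 ↦ 7|_7 = 7 ⇒ 6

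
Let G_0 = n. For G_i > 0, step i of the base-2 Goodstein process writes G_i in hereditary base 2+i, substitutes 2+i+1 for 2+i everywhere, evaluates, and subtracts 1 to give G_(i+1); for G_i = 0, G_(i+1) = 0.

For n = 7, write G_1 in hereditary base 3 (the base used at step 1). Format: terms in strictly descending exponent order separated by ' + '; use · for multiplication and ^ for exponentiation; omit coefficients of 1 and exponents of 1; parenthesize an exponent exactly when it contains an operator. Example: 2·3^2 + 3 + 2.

3^3 + 3

i=0: 7 = 2^2 + 2 + 1 (b=2); 2→3: 3^3 + 3 + 1 = 31; 31−1 = 30
i=1: 30 = 3^3 + 3 (b=3); 3→4: 4^4 + 4 = 260; 260−1 = 259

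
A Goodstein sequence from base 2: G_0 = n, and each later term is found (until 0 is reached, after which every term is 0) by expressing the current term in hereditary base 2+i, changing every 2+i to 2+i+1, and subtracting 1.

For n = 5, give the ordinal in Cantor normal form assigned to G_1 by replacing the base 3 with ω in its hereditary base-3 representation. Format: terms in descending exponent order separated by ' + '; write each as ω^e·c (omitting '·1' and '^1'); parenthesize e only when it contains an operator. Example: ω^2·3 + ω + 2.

i=0: 5 = 2^2 + 1 (b=2); 2→3: 3^3 + 1 = 28; 28−1 = 27
i=1: 27 = 3^3 (b=3); 3→4: 4^4 = 256; 256−1 = 255

ω^ω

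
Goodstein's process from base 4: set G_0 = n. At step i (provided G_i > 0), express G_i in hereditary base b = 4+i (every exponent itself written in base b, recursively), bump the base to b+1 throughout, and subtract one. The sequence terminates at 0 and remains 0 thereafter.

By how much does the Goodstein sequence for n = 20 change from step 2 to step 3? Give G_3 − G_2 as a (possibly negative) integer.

12

base 4: 20 = 4^2 + 4; at 5: 5^2 + 5 = 30; next = 29
base 5: 29 = 5^2 + 4; at 6: 6^2 + 4 = 40; next = 39
base 6: 39 = 6^2 + 3; at 7: 7^2 + 3 = 52; next = 51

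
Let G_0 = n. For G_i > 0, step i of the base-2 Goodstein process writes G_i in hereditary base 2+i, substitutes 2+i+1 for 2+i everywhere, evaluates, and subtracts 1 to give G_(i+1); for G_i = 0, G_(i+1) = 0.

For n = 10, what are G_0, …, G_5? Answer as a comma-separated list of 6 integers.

step 0: 10 = 2^(2 + 1) + 2; sub 3 for 2: 3^(3 + 1) + 3; = 84; G_1 = 84−1 = 83
step 1: 83 = 3^(3 + 1) + 2; sub 4 for 3: 4^(4 + 1) + 2; = 1026; G_2 = 1026−1 = 1025
step 2: 1025 = 4^(4 + 1) + 1; sub 5 for 4: 5^(5 + 1) + 1; = 15626; G_3 = 15626−1 = 15625
step 3: 15625 = 5^(5 + 1); sub 6 for 5: 6^(6 + 1); = 279936; G_4 = 279936−1 = 279935
step 4: 279935 = 5·6^6 + 5·6^5 + 5·6^4 + 5·6^3 + 5·6^2 + 5·6 + 5; sub 7 for 6: 5·7^7 + 5·7^5 + 5·7^4 + 5·7^3 + 5·7^2 + 5·7 + 5; = 4215755; G_5 = 4215755−1 = 4215754

10, 83, 1025, 15625, 279935, 4215754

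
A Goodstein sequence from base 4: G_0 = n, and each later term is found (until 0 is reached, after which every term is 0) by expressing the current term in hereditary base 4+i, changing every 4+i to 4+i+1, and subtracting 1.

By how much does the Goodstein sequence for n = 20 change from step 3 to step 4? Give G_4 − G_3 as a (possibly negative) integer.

(0) 20|_4 = 4^2 + 4 ↦ 5^2 + 5|_5 = 30 ⇒ 29
(1) 29|_5 = 5^2 + 4 ↦ 6^2 + 4|_6 = 40 ⇒ 39
(2) 39|_6 = 6^2 + 3 ↦ 7^2 + 3|_7 = 52 ⇒ 51
(3) 51|_7 = 7^2 + 2 ↦ 8^2 + 2|_8 = 66 ⇒ 65

14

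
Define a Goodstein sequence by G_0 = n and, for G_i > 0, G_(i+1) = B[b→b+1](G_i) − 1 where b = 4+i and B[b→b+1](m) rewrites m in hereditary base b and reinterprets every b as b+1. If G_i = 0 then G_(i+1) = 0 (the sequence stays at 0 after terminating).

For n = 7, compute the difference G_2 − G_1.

0

[0] 7 ≡ 4 + 3 (base 4). Lift 5: 8. −1: 7.
[1] 7 ≡ 5 + 2 (base 5). Lift 6: 8. −1: 7.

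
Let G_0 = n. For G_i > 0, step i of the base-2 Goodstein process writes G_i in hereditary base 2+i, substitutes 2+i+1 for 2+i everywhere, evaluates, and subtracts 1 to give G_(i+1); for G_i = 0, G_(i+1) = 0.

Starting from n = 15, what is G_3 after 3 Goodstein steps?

18752

G_0=15  [base 2] 2^(2 + 1) + 2^2 + 2 + 1  →[2↦3]→  3^(3 + 1) + 3^3 + 3 + 1 = 112  −1 ⇒ G_1=111
G_1=111  [base 3] 3^(3 + 1) + 3^3 + 3  →[3↦4]→  4^(4 + 1) + 4^4 + 4 = 1284  −1 ⇒ G_2=1283
G_2=1283  [base 4] 4^(4 + 1) + 4^4 + 3  →[4↦5]→  5^(5 + 1) + 5^5 + 3 = 18753  −1 ⇒ G_3=18752
G_3=18752  [base 5] 5^(5 + 1) + 5^5 + 2  →[5↦6]→  6^(6 + 1) + 6^6 + 2 = 326594  −1 ⇒ G_4=326593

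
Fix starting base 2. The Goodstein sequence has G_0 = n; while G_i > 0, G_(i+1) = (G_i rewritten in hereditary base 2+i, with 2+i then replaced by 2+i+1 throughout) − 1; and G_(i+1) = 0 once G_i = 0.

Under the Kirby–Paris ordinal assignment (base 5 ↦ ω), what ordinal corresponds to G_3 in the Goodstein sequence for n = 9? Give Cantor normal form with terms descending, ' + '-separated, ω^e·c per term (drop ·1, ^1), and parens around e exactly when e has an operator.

base 2: 9 = 2^(2 + 1) + 1; at 3: 3^(3 + 1) + 1 = 82; next = 81
base 3: 81 = 3^(3 + 1); at 4: 4^(4 + 1) = 1024; next = 1023
base 4: 1023 = 3·4^4 + 3·4^3 + 3·4^2 + 3·4 + 3; at 5: 3·5^5 + 3·5^3 + 3·5^2 + 3·5 + 3 = 9843; next = 9842

ω^ω·3 + ω^3·3 + ω^2·3 + ω·3 + 2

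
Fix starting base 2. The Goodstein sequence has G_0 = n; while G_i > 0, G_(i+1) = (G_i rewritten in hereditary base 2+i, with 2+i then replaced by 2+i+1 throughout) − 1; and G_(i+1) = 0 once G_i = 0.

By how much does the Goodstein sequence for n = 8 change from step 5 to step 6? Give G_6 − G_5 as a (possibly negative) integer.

(0) 8|_2 = 2^(2 + 1) ↦ 3^(3 + 1)|_3 = 81 ⇒ 80
(1) 80|_3 = 2·3^3 + 2·3^2 + 2·3 + 2 ↦ 2·4^4 + 2·4^2 + 2·4 + 2|_4 = 554 ⇒ 553
(2) 553|_4 = 2·4^4 + 2·4^2 + 2·4 + 1 ↦ 2·5^5 + 2·5^2 + 2·5 + 1|_5 = 6311 ⇒ 6310
(3) 6310|_5 = 2·5^5 + 2·5^2 + 2·5 ↦ 2·6^6 + 2·6^2 + 2·6|_6 = 93396 ⇒ 93395
(4) 93395|_6 = 2·6^6 + 2·6^2 + 6 + 5 ↦ 2·7^7 + 2·7^2 + 7 + 5|_7 = 1647196 ⇒ 1647195
(5) 1647195|_7 = 2·7^7 + 2·7^2 + 7 + 4 ↦ 2·8^8 + 2·8^2 + 8 + 4|_8 = 33554572 ⇒ 33554571

31907376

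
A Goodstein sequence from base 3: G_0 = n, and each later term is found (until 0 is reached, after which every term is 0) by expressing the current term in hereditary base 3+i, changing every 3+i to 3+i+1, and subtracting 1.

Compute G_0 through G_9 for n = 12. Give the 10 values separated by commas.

12, 19, 27, 37, 49, 63, 69, 75, 81, 87

G_0=12  [base 3] 3^2 + 3  →[3↦4]→  4^2 + 4 = 20  −1 ⇒ G_1=19
G_1=19  [base 4] 4^2 + 3  →[4↦5]→  5^2 + 3 = 28  −1 ⇒ G_2=27
G_2=27  [base 5] 5^2 + 2  →[5↦6]→  6^2 + 2 = 38  −1 ⇒ G_3=37
G_3=37  [base 6] 6^2 + 1  →[6↦7]→  7^2 + 1 = 50  −1 ⇒ G_4=49
G_4=49  [base 7] 7^2  →[7↦8]→  8^2 = 64  −1 ⇒ G_5=63
G_5=63  [base 8] 7·8 + 7  →[8↦9]→  7·9 + 7 = 70  −1 ⇒ G_6=69
G_6=69  [base 9] 7·9 + 6  →[9↦10]→  7·10 + 6 = 76  −1 ⇒ G_7=75
G_7=75  [base 10] 7·10 + 5  →[10↦11]→  7·11 + 5 = 82  −1 ⇒ G_8=81
G_8=81  [base 11] 7·11 + 4  →[11↦12]→  7·12 + 4 = 88  −1 ⇒ G_9=87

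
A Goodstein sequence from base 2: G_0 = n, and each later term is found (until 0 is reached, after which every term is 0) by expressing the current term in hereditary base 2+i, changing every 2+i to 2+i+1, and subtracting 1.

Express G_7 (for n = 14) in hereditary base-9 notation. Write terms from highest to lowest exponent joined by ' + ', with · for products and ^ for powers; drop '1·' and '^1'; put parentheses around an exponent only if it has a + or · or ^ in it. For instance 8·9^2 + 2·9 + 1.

9^(9 + 1) + 5·9^5 + 5·9^4 + 5·9^3 + 5·9^2 + 5·9 + 2

G_0 = 14. HB_2(14) = 2^(2 + 1) + 2^2 + 2. Bump = 111. G_1 = 110.
G_1 = 110. HB_3(110) = 3^(3 + 1) + 3^3 + 2. Bump = 1282. G_2 = 1281.
G_2 = 1281. HB_4(1281) = 4^(4 + 1) + 4^4 + 1. Bump = 18751. G_3 = 18750.
G_3 = 18750. HB_5(18750) = 5^(5 + 1) + 5^5. Bump = 326592. G_4 = 326591.
G_4 = 326591. HB_6(326591) = 6^(6 + 1) + 5·6^5 + 5·6^4 + 5·6^3 + 5·6^2 + 5·6 + 5. Bump = 5862841. G_5 = 5862840.
G_5 = 5862840. HB_7(5862840) = 7^(7 + 1) + 5·7^5 + 5·7^4 + 5·7^3 + 5·7^2 + 5·7 + 4. Bump = 134404972. G_6 = 134404971.
G_6 = 134404971. HB_8(134404971) = 8^(8 + 1) + 5·8^5 + 5·8^4 + 5·8^3 + 5·8^2 + 5·8 + 3. Bump = 3487116549. G_7 = 3487116548.
G_7 = 3487116548. HB_9(3487116548) = 9^(9 + 1) + 5·9^5 + 5·9^4 + 5·9^3 + 5·9^2 + 5·9 + 2. Bump = 100000555552. G_8 = 100000555551.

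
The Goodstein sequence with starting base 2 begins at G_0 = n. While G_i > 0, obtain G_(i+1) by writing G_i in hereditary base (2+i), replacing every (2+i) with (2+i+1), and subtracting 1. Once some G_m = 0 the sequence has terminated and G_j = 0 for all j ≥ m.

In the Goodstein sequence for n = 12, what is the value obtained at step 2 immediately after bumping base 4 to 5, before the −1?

12 —HB2→ 2^(2 + 1) + 2^2 —bump→ 3^(3 + 1) + 3^3 = 108 —(−1)→ 107
107 —HB3→ 3^(3 + 1) + 2·3^2 + 2·3 + 2 —bump→ 4^(4 + 1) + 2·4^2 + 2·4 + 2 = 1066 —(−1)→ 1065
1065 —HB4→ 4^(4 + 1) + 2·4^2 + 2·4 + 1 —bump→ 5^(5 + 1) + 2·5^2 + 2·5 + 1 = 15686 —(−1)→ 15685

15686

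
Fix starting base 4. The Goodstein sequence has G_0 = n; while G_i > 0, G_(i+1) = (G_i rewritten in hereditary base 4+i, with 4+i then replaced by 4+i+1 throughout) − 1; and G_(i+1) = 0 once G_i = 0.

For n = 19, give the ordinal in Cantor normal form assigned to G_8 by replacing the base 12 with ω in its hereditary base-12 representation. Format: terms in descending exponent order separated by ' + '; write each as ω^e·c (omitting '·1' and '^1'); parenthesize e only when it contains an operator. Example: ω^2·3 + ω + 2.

base 4: 19 = 4^2 + 3; at 5: 5^2 + 3 = 28; next = 27
base 5: 27 = 5^2 + 2; at 6: 6^2 + 2 = 38; next = 37
base 6: 37 = 6^2 + 1; at 7: 7^2 + 1 = 50; next = 49
base 7: 49 = 7^2; at 8: 8^2 = 64; next = 63
base 8: 63 = 7·8 + 7; at 9: 7·9 + 7 = 70; next = 69
base 9: 69 = 7·9 + 6; at 10: 7·10 + 6 = 76; next = 75
base 10: 75 = 7·10 + 5; at 11: 7·11 + 5 = 82; next = 81
base 11: 81 = 7·11 + 4; at 12: 7·12 + 4 = 88; next = 87

ω·7 + 3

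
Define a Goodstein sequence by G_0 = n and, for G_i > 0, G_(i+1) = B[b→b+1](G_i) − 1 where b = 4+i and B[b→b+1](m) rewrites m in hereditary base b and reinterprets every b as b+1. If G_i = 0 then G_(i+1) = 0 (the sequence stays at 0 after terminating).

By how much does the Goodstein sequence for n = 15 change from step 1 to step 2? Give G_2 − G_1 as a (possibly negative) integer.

2

[0] 15 ≡ 3·4 + 3 (base 4). Lift 5: 18. −1: 17.
[1] 17 ≡ 3·5 + 2 (base 5). Lift 6: 20. −1: 19.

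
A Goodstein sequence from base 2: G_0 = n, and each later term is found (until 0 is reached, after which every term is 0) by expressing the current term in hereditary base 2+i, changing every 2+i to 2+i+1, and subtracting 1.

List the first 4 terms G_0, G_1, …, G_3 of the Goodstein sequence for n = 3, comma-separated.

3, 3, 3, 2

i=0: 3 = 2 + 1 (b=2); 2→3: 3 + 1 = 4; 4−1 = 3
i=1: 3 = 3 (b=3); 3→4: 4 = 4; 4−1 = 3
i=2: 3 = 3 (b=4); 4→5: 3 = 3; 3−1 = 2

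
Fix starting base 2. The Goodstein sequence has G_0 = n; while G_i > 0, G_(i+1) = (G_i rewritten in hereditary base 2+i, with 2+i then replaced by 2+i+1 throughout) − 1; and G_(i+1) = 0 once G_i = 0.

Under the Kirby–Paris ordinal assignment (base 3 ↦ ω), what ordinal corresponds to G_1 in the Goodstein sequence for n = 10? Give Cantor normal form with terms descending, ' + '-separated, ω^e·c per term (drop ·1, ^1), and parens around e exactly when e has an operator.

ω^(ω + 1) + 2

G_0 = 10. HB_2(10) = 2^(2 + 1) + 2. Bump = 84. G_1 = 83.
G_1 = 83. HB_3(83) = 3^(3 + 1) + 2. Bump = 1026. G_2 = 1025.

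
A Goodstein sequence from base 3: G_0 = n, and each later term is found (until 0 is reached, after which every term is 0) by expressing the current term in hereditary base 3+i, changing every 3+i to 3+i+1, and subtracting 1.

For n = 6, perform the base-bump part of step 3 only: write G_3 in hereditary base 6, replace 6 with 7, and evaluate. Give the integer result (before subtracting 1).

8

step 0: 6 = 2·3; sub 4 for 3: 2·4; = 8; G_1 = 8−1 = 7
step 1: 7 = 4 + 3; sub 5 for 4: 5 + 3; = 8; G_2 = 8−1 = 7
step 2: 7 = 5 + 2; sub 6 for 5: 6 + 2; = 8; G_3 = 8−1 = 7
step 3: 7 = 6 + 1; sub 7 for 6: 7 + 1; = 8; G_4 = 8−1 = 7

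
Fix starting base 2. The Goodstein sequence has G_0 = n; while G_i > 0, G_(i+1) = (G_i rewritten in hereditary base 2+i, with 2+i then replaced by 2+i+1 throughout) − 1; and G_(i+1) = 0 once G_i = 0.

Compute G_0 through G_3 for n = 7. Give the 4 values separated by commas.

7, 30, 259, 3127

7 —HB2→ 2^2 + 2 + 1 —bump→ 3^3 + 3 + 1 = 31 —(−1)→ 30
30 —HB3→ 3^3 + 3 —bump→ 4^4 + 4 = 260 —(−1)→ 259
259 —HB4→ 4^4 + 3 —bump→ 5^5 + 3 = 3128 —(−1)→ 3127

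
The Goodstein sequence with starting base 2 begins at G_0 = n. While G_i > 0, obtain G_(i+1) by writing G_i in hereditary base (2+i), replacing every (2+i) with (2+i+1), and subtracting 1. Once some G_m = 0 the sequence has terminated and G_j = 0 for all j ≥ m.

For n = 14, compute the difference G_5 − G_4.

[0] 14 ≡ 2^(2 + 1) + 2^2 + 2 (base 2). Lift 3: 111. −1: 110.
[1] 110 ≡ 3^(3 + 1) + 3^3 + 2 (base 3). Lift 4: 1282. −1: 1281.
[2] 1281 ≡ 4^(4 + 1) + 4^4 + 1 (base 4). Lift 5: 18751. −1: 18750.
[3] 18750 ≡ 5^(5 + 1) + 5^5 (base 5). Lift 6: 326592. −1: 326591.
[4] 326591 ≡ 6^(6 + 1) + 5·6^5 + 5·6^4 + 5·6^3 + 5·6^2 + 5·6 + 5 (base 6). Lift 7: 5862841. −1: 5862840.

5536249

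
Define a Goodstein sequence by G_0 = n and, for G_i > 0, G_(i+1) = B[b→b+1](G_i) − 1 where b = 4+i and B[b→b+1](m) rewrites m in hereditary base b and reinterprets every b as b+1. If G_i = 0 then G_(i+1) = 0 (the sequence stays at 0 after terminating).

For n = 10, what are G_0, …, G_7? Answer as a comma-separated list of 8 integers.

10, 11, 12, 13, 13, 13, 13, 13

step 0: 10 = 2·4 + 2; sub 5 for 4: 2·5 + 2; = 12; G_1 = 12−1 = 11
step 1: 11 = 2·5 + 1; sub 6 for 5: 2·6 + 1; = 13; G_2 = 13−1 = 12
step 2: 12 = 2·6; sub 7 for 6: 2·7; = 14; G_3 = 14−1 = 13
step 3: 13 = 7 + 6; sub 8 for 7: 8 + 6; = 14; G_4 = 14−1 = 13
step 4: 13 = 8 + 5; sub 9 for 8: 9 + 5; = 14; G_5 = 14−1 = 13
step 5: 13 = 9 + 4; sub 10 for 9: 10 + 4; = 14; G_6 = 14−1 = 13
step 6: 13 = 10 + 3; sub 11 for 10: 11 + 3; = 14; G_7 = 14−1 = 13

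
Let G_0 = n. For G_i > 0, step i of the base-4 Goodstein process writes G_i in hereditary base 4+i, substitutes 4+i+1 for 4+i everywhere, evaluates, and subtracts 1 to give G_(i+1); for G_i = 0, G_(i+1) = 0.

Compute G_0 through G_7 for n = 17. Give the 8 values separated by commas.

(0) 17|_4 = 4^2 + 1 ↦ 5^2 + 1|_5 = 26 ⇒ 25
(1) 25|_5 = 5^2 ↦ 6^2|_6 = 36 ⇒ 35
(2) 35|_6 = 5·6 + 5 ↦ 5·7 + 5|_7 = 40 ⇒ 39
(3) 39|_7 = 5·7 + 4 ↦ 5·8 + 4|_8 = 44 ⇒ 43
(4) 43|_8 = 5·8 + 3 ↦ 5·9 + 3|_9 = 48 ⇒ 47
(5) 47|_9 = 5·9 + 2 ↦ 5·10 + 2|_10 = 52 ⇒ 51
(6) 51|_10 = 5·10 + 1 ↦ 5·11 + 1|_11 = 56 ⇒ 55

17, 25, 35, 39, 43, 47, 51, 55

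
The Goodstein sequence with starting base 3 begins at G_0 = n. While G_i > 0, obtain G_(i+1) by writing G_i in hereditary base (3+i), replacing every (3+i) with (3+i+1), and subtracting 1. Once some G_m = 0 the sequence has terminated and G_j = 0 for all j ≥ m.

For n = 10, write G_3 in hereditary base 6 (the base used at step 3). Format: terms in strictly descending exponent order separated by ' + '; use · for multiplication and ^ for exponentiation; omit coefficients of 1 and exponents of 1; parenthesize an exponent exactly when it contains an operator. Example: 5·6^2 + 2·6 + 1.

G_0 = 10. HB_3(10) = 3^2 + 1. Bump = 17. G_1 = 16.
G_1 = 16. HB_4(16) = 4^2. Bump = 25. G_2 = 24.
G_2 = 24. HB_5(24) = 4·5 + 4. Bump = 28. G_3 = 27.
G_3 = 27. HB_6(27) = 4·6 + 3. Bump = 31. G_4 = 30.

4·6 + 3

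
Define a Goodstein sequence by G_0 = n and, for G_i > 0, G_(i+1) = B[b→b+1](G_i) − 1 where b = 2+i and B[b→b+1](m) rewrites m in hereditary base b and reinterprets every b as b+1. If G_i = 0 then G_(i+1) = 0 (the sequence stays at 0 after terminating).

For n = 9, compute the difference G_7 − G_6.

i=0: 9 = 2^(2 + 1) + 1 (b=2); 2→3: 3^(3 + 1) + 1 = 82; 82−1 = 81
i=1: 81 = 3^(3 + 1) (b=3); 3→4: 4^(4 + 1) = 1024; 1024−1 = 1023
i=2: 1023 = 3·4^4 + 3·4^3 + 3·4^2 + 3·4 + 3 (b=4); 4→5: 3·5^5 + 3·5^3 + 3·5^2 + 3·5 + 3 = 9843; 9843−1 = 9842
i=3: 9842 = 3·5^5 + 3·5^3 + 3·5^2 + 3·5 + 2 (b=5); 5→6: 3·6^6 + 3·6^3 + 3·6^2 + 3·6 + 2 = 140744; 140744−1 = 140743
i=4: 140743 = 3·6^6 + 3·6^3 + 3·6^2 + 3·6 + 1 (b=6); 6→7: 3·7^7 + 3·7^3 + 3·7^2 + 3·7 + 1 = 2471827; 2471827−1 = 2471826
i=5: 2471826 = 3·7^7 + 3·7^3 + 3·7^2 + 3·7 (b=7); 7→8: 3·8^8 + 3·8^3 + 3·8^2 + 3·8 = 50333400; 50333400−1 = 50333399
i=6: 50333399 = 3·8^8 + 3·8^3 + 3·8^2 + 2·8 + 7 (b=8); 8→9: 3·9^9 + 3·9^3 + 3·9^2 + 2·9 + 7 = 1162263922; 1162263922−1 = 1162263921

1111930522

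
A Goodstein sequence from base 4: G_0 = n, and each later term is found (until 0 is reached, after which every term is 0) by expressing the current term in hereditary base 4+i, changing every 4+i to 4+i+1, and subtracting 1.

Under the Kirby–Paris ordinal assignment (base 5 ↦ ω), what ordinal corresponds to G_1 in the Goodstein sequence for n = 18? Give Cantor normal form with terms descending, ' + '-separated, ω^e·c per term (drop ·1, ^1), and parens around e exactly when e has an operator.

ω^2 + 1

G_0 = 18. HB_4(18) = 4^2 + 2. Bump = 27. G_1 = 26.
G_1 = 26. HB_5(26) = 5^2 + 1. Bump = 37. G_2 = 36.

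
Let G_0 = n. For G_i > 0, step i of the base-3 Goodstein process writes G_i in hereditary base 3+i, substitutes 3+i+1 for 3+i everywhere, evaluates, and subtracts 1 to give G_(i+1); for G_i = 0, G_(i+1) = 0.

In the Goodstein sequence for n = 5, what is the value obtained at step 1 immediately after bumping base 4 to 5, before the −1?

6

5 —HB3→ 3 + 2 —bump→ 4 + 2 = 6 —(−1)→ 5
5 —HB4→ 4 + 1 —bump→ 5 + 1 = 6 —(−1)→ 5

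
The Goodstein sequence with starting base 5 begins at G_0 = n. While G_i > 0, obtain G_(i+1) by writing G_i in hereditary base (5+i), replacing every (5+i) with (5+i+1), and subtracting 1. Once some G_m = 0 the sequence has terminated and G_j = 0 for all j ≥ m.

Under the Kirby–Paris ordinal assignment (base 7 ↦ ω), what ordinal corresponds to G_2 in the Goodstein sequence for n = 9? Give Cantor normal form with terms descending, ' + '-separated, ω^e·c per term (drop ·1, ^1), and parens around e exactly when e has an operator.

G_0 = 9. HB_5(9) = 5 + 4. Bump = 10. G_1 = 9.
G_1 = 9. HB_6(9) = 6 + 3. Bump = 10. G_2 = 9.
G_2 = 9. HB_7(9) = 7 + 2. Bump = 10. G_3 = 9.

ω + 2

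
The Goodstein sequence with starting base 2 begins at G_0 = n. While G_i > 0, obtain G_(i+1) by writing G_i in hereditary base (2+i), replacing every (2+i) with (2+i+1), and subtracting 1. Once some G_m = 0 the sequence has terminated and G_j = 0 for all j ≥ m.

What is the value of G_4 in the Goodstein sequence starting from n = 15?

15 —HB2→ 2^(2 + 1) + 2^2 + 2 + 1 —bump→ 3^(3 + 1) + 3^3 + 3 + 1 = 112 —(−1)→ 111
111 —HB3→ 3^(3 + 1) + 3^3 + 3 —bump→ 4^(4 + 1) + 4^4 + 4 = 1284 —(−1)→ 1283
1283 —HB4→ 4^(4 + 1) + 4^4 + 3 —bump→ 5^(5 + 1) + 5^5 + 3 = 18753 —(−1)→ 18752
18752 —HB5→ 5^(5 + 1) + 5^5 + 2 —bump→ 6^(6 + 1) + 6^6 + 2 = 326594 —(−1)→ 326593
326593 —HB6→ 6^(6 + 1) + 6^6 + 1 —bump→ 7^(7 + 1) + 7^7 + 1 = 6588345 —(−1)→ 6588344

326593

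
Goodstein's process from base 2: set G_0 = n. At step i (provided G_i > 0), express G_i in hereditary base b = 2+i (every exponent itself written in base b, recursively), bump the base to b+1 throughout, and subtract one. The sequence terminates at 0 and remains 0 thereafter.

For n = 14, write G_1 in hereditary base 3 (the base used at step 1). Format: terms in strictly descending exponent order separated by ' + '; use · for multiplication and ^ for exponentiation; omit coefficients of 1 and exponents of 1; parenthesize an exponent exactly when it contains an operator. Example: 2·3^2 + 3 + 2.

3^(3 + 1) + 3^3 + 2

i=0: 14 = 2^(2 + 1) + 2^2 + 2 (b=2); 2→3: 3^(3 + 1) + 3^3 + 3 = 111; 111−1 = 110
i=1: 110 = 3^(3 + 1) + 3^3 + 2 (b=3); 3→4: 4^(4 + 1) + 4^4 + 2 = 1282; 1282−1 = 1281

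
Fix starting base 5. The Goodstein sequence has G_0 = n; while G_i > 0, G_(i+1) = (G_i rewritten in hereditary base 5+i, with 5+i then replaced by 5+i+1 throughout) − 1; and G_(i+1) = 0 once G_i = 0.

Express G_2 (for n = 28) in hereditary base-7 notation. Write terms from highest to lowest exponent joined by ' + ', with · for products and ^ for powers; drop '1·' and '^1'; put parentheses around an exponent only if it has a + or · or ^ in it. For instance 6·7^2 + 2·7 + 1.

7^2 + 1

[0] 28 ≡ 5^2 + 3 (base 5). Lift 6: 39. −1: 38.
[1] 38 ≡ 6^2 + 2 (base 6). Lift 7: 51. −1: 50.
[2] 50 ≡ 7^2 + 1 (base 7). Lift 8: 65. −1: 64.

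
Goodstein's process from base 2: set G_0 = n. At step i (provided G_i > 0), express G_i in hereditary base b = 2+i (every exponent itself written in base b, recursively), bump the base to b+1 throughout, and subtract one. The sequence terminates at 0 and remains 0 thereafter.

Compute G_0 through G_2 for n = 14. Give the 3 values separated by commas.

14 —HB2→ 2^(2 + 1) + 2^2 + 2 —bump→ 3^(3 + 1) + 3^3 + 3 = 111 —(−1)→ 110
110 —HB3→ 3^(3 + 1) + 3^3 + 2 —bump→ 4^(4 + 1) + 4^4 + 2 = 1282 —(−1)→ 1281

14, 110, 1281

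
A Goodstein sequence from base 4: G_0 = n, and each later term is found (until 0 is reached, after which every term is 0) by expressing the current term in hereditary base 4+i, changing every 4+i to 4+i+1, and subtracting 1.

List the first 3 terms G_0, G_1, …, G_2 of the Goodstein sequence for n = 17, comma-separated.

17, 25, 35

(0) 17|_4 = 4^2 + 1 ↦ 5^2 + 1|_5 = 26 ⇒ 25
(1) 25|_5 = 5^2 ↦ 6^2|_6 = 36 ⇒ 35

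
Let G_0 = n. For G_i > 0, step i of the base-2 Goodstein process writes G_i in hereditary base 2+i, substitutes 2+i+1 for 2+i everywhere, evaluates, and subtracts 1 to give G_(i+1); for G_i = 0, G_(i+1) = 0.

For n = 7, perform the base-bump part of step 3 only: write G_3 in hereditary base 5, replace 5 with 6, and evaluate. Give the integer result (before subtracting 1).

46658

i=0: 7 = 2^2 + 2 + 1 (b=2); 2→3: 3^3 + 3 + 1 = 31; 31−1 = 30
i=1: 30 = 3^3 + 3 (b=3); 3→4: 4^4 + 4 = 260; 260−1 = 259
i=2: 259 = 4^4 + 3 (b=4); 4→5: 5^5 + 3 = 3128; 3128−1 = 3127
i=3: 3127 = 5^5 + 2 (b=5); 5→6: 6^6 + 2 = 46658; 46658−1 = 46657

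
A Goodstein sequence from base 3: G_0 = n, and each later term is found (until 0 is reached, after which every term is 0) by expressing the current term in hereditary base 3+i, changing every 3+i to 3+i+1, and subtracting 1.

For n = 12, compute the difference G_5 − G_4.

14

(0) 12|_3 = 3^2 + 3 ↦ 4^2 + 4|_4 = 20 ⇒ 19
(1) 19|_4 = 4^2 + 3 ↦ 5^2 + 3|_5 = 28 ⇒ 27
(2) 27|_5 = 5^2 + 2 ↦ 6^2 + 2|_6 = 38 ⇒ 37
(3) 37|_6 = 6^2 + 1 ↦ 7^2 + 1|_7 = 50 ⇒ 49
(4) 49|_7 = 7^2 ↦ 8^2|_8 = 64 ⇒ 63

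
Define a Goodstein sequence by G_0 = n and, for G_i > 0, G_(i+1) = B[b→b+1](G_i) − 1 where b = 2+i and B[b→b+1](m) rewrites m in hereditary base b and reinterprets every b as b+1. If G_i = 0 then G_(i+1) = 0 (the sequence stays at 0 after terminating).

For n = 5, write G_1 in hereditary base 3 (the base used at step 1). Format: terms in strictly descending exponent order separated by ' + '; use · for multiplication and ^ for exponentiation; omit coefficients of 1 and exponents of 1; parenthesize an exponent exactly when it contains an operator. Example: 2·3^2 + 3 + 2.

G_0=5  [base 2] 2^2 + 1  →[2↦3]→  3^3 + 1 = 28  −1 ⇒ G_1=27
G_1=27  [base 3] 3^3  →[3↦4]→  4^4 = 256  −1 ⇒ G_2=255

3^3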